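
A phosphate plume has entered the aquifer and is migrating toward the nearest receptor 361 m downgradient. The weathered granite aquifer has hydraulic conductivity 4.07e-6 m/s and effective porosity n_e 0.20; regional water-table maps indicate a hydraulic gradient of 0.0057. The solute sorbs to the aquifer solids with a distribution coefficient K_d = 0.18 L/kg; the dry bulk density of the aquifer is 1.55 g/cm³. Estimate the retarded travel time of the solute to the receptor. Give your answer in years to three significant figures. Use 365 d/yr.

K = 4.07e-6 m/s × 86400 s/d = 0.3516 m/d
Darcy flux q = K·i = 0.3516 × 0.0057 = 0.002004 m/d
v = Ki/n = 0.3516·0.0057/0.20 = 0.01002 m/d
Retardation R = 1 + ρ_b·K_d/n = 1 + 1.55×0.18/0.20 = 2.395
Contaminant velocity v_c = v/R = 0.01002/2.395 = 0.004185 m/d
t = L/v_c = 361/0.004185 = 86270 d
   = 86270/365 = 236 yr

236 years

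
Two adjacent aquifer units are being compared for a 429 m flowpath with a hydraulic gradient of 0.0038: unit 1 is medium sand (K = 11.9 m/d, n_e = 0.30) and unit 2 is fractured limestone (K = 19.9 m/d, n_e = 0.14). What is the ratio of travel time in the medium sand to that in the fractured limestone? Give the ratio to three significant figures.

Unit 1 (medium sand): v = 11.9×0.0038/0.30 = 0.1507 m/d, t = 429/0.1507 = 2846 d
Unit 2 (fractured limestone): v = 19.9×0.0038/0.14 = 0.5401 m/d, t = 429/0.5401 = 794.2 d
t(medium sand) / t(fractured limestone) = 2846/794.2 = 3.58

3.58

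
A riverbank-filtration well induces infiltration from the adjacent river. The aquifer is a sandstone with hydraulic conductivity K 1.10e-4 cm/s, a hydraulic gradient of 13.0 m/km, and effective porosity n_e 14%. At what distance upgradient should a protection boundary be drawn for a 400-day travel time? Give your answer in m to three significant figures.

K = 1.10e-4 cm/s × 864 = 0.09504 m/d
q = Ki = 0.09504 × 0.013 = 0.001236 m/d
v = Ki/n = 0.09504·0.013/0.14 = 0.008825 m/d
L = v × T = 0.008825 × 400 = 3.530 m

3.53 m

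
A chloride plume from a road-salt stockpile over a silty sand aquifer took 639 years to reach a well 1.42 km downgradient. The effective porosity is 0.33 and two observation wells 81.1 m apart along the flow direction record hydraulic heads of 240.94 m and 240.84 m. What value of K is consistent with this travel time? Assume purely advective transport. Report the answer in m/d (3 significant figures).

1.63 m/d

Hydraulic gradient i = (240.94 − 240.84) / 81.1 = 0.10 / 81.1 = 0.001233
t = 639 years = 233200 d
L = 1.42 km = 1420 m
v = L / t = 1420 / 233200 = 0.006088 m/d
K = v · n / i = 0.006088 × 0.33 / 0.001233 = 1.63 m/d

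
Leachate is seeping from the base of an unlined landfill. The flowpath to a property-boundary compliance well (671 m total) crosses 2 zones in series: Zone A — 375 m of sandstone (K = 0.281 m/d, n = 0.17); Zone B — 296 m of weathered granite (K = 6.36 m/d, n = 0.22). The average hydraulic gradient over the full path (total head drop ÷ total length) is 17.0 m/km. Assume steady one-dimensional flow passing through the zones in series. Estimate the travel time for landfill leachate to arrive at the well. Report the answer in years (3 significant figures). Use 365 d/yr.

42.7 years

Steady 1-D flow in series ⇒ the Darcy flux q is identical in every zone and the zone head losses add (resistances L/K in series).
Σ(L/K) = 375/0.281 + 296/6.36 = 1335 + 46.54 = 1381 d
K_eq = L_total / Σ(L/K) = 671 / 1381 = 0.4859 m/d
q = K_eq · i = 0.4859 × 0.017 = 0.008260 m/d (same in every zone)
Zone A: v = q/n = 0.008260/0.17 = 0.04859 m/d → t_A = 375/0.04859 = 7718 d
Zone B: v = q/n = 0.008260/0.22 = 0.03754 m/d → t_B = 296/0.03754 = 7884 d
Total t = 7718 + 7884 = 15600 d
   = 15600 / 365 = 42.7 yr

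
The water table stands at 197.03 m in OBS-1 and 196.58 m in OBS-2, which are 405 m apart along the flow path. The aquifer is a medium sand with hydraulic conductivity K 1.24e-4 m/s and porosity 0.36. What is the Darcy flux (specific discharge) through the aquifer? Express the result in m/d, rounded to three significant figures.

Hydraulic gradient i = (197.03 − 196.58) / 405 = 0.45 / 405 = 0.001111
K = 1.24e-4 m/s × 86400 s/d = 10.71 m/d
q = Ki = 10.71 × 0.001111 = 0.01190 m/d

0.0119 m/d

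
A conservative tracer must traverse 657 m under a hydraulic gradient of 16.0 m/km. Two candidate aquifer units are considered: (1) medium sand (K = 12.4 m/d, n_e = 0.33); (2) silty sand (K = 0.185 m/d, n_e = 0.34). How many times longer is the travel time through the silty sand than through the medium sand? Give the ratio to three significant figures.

69.1

Unit 1 (medium sand): v = 12.4×0.016/0.33 = 0.6012 m/d, t = 657/0.6012 = 1093 d
Unit 2 (silty sand): v = 0.185×0.016/0.34 = 0.008706 m/d, t = 657/0.008706 = 75470 d
t(silty sand) / t(medium sand) = 75470/1093 = 69.1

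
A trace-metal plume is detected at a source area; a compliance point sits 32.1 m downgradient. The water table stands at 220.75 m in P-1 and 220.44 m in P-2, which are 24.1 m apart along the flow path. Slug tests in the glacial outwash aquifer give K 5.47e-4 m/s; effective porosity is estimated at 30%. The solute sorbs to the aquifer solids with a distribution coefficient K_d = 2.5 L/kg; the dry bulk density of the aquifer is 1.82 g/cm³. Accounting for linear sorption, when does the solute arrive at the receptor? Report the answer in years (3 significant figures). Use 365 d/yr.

Hydraulic gradient i = (220.75 − 220.44) / 24.1 = 0.31 / 24.1 = 0.01286
K = 5.47e-4 m/s × 86400 s/d = 47.26 m/d
Darcy flux q = K·i = 47.26 × 0.01286 = 0.6079 m/d
Seepage velocity v = q / n = 0.6079 / 0.30 = 2.026 m/d
Retardation R = 1 + ρ_b·K_d/n = 1 + 1.82×2.5/0.30 = 16.17
Contaminant velocity v_c = v/R = 2.026/16.17 = 0.1253 m/d
t = L/v_c = 32.1/0.1253 = 256.1 d
   = 256.1/365 = 0.702 yr

0.702 years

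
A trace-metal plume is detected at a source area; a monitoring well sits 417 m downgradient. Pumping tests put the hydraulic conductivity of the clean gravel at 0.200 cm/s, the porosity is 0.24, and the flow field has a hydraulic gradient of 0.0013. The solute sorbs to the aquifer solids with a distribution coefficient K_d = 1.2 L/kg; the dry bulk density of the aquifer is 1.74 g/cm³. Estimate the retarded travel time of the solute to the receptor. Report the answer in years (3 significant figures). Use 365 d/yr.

11.8 years

K = 0.200 cm/s × 864 = 172.8 m/d
Specific discharge q = 172.8 × 0.0013 = 0.2246 m/d
Seepage velocity v = q / n = 0.2246 / 0.24 = 0.9360 m/d
Retardation R = 1 + ρ_b·K_d/n = 1 + 1.74×1.2/0.24 = 9.700
Contaminant velocity v_c = v/R = 0.9360/9.700 = 0.09649 m/d
t = L/v_c = 417/0.09649 = 4321 d
   = 4321/365 = 11.8 yr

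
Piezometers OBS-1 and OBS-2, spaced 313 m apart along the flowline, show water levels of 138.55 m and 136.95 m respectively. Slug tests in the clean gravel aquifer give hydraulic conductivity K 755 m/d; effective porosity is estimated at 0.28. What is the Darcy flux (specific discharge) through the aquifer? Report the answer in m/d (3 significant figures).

3.86 m/d

Hydraulic gradient i = (138.55 − 136.95) / 313 = 1.60 / 313 = 0.005112
q = Ki = 755 × 0.005112 = 3.859 m/d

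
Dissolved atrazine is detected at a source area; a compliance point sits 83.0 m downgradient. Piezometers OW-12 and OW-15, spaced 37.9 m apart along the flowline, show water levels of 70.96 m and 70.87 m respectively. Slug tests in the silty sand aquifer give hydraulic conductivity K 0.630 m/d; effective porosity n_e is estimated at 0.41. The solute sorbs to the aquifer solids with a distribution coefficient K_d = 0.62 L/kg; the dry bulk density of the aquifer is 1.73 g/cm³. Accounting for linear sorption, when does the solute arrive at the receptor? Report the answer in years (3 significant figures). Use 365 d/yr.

225 years

Hydraulic gradient i = (70.96 − 70.87) / 37.9 = 0.09 / 37.9 = 0.002375
Specific discharge q = 0.630 × 0.002375 = 0.001496 m/d
v_s = q/n_e = 0.001496/0.41 = 0.003649 m/d
Retardation R = 1 + ρ_b·K_d/n = 1 + 1.73×0.62/0.41 = 3.616
Contaminant velocity v_c = v/R = 0.003649/3.616 = 0.001009 m/d
t = L/v_c = 83.0/0.001009 = 82250 d
   = 82250/365 = 225 yr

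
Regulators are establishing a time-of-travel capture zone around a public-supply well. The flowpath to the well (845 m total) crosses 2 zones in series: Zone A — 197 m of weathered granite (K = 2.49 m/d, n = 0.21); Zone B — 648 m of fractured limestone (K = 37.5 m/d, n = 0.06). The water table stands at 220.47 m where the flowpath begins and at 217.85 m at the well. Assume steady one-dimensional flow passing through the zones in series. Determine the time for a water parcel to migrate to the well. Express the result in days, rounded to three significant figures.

Total head drop ΔH = 220.47 − 217.85 = 2.62 m
Continuity: the same q passes through each zone, so ΔH = q·Σ(L_j/K_j) — the zones act as resistances in series.
Σ(L/K) = 197/2.49 + 648/37.5 = 79.12 + 17.28 = 96.40 d
q = ΔH / Σ(L/K) = 2.62 / 96.40 = 0.02718 m/d (same in every zone)
Zone A: v = q/n = 0.02718/0.21 = 0.1294 m/d → t_A = 197/0.1294 = 1522 d
Zone B: v = q/n = 0.02718/0.06 = 0.4530 m/d → t_B = 648/0.4530 = 1430 d
Total t = 1522 + 1430 = 2953 d

2950 days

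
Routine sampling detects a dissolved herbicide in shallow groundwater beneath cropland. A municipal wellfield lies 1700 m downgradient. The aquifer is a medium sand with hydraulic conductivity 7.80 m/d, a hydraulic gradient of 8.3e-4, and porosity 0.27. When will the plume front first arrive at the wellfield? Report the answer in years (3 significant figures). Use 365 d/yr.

Darcy flux q = K·i = 7.80 × 8.3e-4 = 0.006474 m/d
v = Ki/n = 7.80·8.3e-4/0.27 = 0.02398 m/d
t = L / v = 1700 / 0.02398 = 70900 d
   = 70900 / 365 = 194 yr

194 years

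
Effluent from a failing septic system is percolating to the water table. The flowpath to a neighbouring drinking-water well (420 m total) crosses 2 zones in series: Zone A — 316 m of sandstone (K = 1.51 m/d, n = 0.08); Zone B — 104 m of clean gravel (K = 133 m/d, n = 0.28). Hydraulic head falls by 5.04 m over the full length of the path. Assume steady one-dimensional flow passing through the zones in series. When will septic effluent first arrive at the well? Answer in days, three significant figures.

2270 days

Continuity: the same q passes through each zone, so ΔH = q·Σ(L_j/K_j) — the zones act as resistances in series.
Σ(L/K) = 316/1.51 + 104/133 = 209.3 + 0.7820 = 210.1 d
q = ΔH / Σ(L/K) = 5.04 / 210.1 = 0.02399 m/d (same in every zone)
Zone A: v = q/n = 0.02399/0.08 = 0.2999 m/d → t_A = 316/0.2999 = 1054 d
Zone B: v = q/n = 0.02399/0.28 = 0.08569 m/d → t_B = 104/0.08569 = 1214 d
Total t = 1054 + 1214 = 2267 d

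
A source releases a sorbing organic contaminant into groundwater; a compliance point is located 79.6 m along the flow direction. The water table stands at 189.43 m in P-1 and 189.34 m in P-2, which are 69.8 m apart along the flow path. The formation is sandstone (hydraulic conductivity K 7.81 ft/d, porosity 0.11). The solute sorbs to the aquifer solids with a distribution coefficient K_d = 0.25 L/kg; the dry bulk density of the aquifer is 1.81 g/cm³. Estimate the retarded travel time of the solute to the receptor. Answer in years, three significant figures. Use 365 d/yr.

Hydraulic gradient i = (189.43 − 189.34) / 69.8 = 0.09 / 69.8 = 0.001289
K = 7.81 ft/d × 0.3048 = 2.380 m/d
Specific discharge q = 2.380 × 0.001289 = 0.003069 m/d
v_s = q/n_e = 0.003069/0.11 = 0.02790 m/d
Retardation R = 1 + ρ_b·K_d/n = 1 + 1.81×0.25/0.11 = 5.114
Contaminant velocity v_c = v/R = 0.02790/5.114 = 0.005457 m/d
t = L/v_c = 79.6/0.005457 = 14590 d
   = 14590/365 = 40.0 yr

40.0 years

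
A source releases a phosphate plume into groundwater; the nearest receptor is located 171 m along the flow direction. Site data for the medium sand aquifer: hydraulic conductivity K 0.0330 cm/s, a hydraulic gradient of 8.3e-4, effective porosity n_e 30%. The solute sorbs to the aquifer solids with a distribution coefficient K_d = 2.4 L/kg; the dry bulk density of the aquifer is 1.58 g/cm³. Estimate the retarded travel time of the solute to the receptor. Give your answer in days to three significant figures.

K = 0.0330 cm/s × 864 = 28.51 m/d
Darcy flux q = K·i = 28.51 × 8.3e-4 = 0.02366 m/d
v_s = q/n_e = 0.02366/0.30 = 0.07888 m/d
Retardation R = 1 + ρ_b·K_d/n = 1 + 1.58×2.4/0.30 = 13.64
Contaminant velocity v_c = v/R = 0.07888/13.64 = 0.005783 m/d
t = L/v_c = 171/0.005783 = 29570 d

29600 days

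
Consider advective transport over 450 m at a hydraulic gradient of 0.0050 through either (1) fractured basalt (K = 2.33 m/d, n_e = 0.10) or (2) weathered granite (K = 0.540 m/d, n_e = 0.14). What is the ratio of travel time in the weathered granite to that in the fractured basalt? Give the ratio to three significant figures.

6.04

Unit 1 (fractured basalt): v = 2.33×0.0050/0.10 = 0.1165 m/d, t = 450/0.1165 = 3863 d
Unit 2 (weathered granite): v = 0.540×0.0050/0.14 = 0.01929 m/d, t = 450/0.01929 = 23330 d
t(weathered granite) / t(fractured basalt) = 23330/3863 = 6.04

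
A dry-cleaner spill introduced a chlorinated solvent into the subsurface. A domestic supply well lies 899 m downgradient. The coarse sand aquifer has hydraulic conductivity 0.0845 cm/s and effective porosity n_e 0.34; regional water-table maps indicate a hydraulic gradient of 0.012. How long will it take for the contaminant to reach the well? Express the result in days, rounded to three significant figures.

K = 0.0845 cm/s × 864 = 73.01 m/d
q = Ki = 73.01 × 0.012 = 0.8761 m/d
Average linear velocity = 0.8761 / 0.34 = 2.577 m/d
t = L / v = 899 / 2.577 = 348.9 d

349 days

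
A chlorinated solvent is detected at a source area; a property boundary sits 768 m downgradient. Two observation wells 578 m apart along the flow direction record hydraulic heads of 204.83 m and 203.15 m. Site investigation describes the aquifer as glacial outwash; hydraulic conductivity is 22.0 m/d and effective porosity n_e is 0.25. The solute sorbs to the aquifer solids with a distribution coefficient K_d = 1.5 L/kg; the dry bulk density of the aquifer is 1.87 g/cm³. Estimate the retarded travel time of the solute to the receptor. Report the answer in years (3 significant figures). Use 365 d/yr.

Hydraulic gradient i = (204.83 − 203.15) / 578 = 1.68 / 578 = 0.002907
q = Ki = 22.0 × 0.002907 = 0.06394 m/d
v = Ki/n = 22.0·0.002907/0.25 = 0.2558 m/d
Retardation R = 1 + ρ_b·K_d/n = 1 + 1.87×1.5/0.25 = 12.22
Contaminant velocity v_c = v/R = 0.2558/12.22 = 0.02093 m/d
t = L/v_c = 768/0.02093 = 36690 d
   = 36690/365 = 101 yr

101 years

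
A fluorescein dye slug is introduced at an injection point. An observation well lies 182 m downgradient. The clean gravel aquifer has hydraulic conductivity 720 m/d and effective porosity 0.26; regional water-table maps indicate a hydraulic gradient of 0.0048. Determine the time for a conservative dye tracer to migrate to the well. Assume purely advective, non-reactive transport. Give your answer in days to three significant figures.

13.7 days

Specific discharge q = 720 × 0.0048 = 3.456 m/d
v = Ki/n = 720·0.0048/0.26 = 13.29 m/d
t = L / v = 182 / 13.29 = 13.69 d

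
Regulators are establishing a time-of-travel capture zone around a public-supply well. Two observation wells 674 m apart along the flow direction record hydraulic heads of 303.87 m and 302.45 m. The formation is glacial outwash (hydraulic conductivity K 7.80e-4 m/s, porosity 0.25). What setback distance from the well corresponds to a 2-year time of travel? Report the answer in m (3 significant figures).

Hydraulic gradient i = (303.87 − 302.45) / 674 = 1.42 / 674 = 0.002107
K = 7.80e-4 m/s × 86400 s/d = 67.39 m/d
Specific discharge q = 67.39 × 0.002107 = 0.1420 m/d
Seepage velocity v = q / n = 0.1420 / 0.25 = 0.5679 m/d
T = 2 yr × 365 = 730 d
L = v × T = 0.5679 × 730 = 414.6 m

415 m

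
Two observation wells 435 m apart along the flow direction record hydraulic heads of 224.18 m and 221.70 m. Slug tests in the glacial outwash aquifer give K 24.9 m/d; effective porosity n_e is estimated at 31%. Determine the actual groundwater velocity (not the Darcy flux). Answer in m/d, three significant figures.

Hydraulic gradient i = (224.18 − 221.70) / 435 = 2.48 / 435 = 0.005701
Specific discharge q = 24.9 × 0.005701 = 0.1420 m/d
v = Ki/n = 24.9·0.005701/0.31 = 0.4579 m/d

0.458 m/d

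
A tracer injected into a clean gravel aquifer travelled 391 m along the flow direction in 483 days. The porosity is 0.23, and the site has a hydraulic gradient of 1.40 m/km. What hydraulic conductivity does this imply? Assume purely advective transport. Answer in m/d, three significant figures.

133 m/d

v = L / t = 391 / 483 = 0.8095 m/d
K = v · n / i = 0.8095 × 0.23 / 0.0014 = 133 m/d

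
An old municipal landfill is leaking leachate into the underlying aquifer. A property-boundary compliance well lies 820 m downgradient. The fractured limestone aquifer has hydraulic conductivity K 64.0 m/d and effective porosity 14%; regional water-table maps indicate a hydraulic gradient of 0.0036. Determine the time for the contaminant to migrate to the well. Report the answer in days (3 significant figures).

Darcy flux q = K·i = 64.0 × 0.0036 = 0.2304 m/d
Seepage velocity v = q / n = 0.2304 / 0.14 = 1.646 m/d
t = L / v = 820 / 1.646 = 498.3 d

498 days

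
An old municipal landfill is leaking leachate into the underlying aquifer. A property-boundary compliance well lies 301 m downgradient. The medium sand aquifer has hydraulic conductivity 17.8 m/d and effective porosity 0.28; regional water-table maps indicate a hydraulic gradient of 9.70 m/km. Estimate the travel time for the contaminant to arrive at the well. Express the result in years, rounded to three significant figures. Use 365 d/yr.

1.34 years

Darcy flux q = K·i = 17.8 × 0.0097 = 0.1727 m/d
Seepage velocity v = q / n = 0.1727 / 0.28 = 0.6166 m/d
t = L / v = 301 / 0.6166 = 488.1 d
   = 488.1 / 365 = 1.34 yr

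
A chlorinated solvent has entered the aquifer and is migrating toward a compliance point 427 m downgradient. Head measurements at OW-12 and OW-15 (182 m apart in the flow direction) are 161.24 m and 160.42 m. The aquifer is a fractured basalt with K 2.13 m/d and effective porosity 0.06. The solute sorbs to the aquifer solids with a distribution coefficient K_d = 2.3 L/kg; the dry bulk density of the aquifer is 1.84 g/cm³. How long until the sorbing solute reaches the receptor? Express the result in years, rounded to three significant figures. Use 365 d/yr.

Hydraulic gradient i = (161.24 − 160.42) / 182 = 0.82 / 182 = 0.004505
q = Ki = 2.13 × 0.004505 = 0.009597 m/d
Seepage velocity v = q / n = 0.009597 / 0.06 = 0.1599 m/d
Retardation R = 1 + ρ_b·K_d/n = 1 + 1.84×2.3/0.06 = 71.53
Contaminant velocity v_c = v/R = 0.1599/71.53 = 0.002236 m/d
t = L/v_c = 427/0.002236 = 191000 d
   = 191000/365 = 523 yr

523 years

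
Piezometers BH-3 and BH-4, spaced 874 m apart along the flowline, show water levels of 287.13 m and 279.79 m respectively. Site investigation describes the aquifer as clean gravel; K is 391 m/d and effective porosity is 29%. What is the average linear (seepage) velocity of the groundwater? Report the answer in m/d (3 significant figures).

Hydraulic gradient i = (287.13 − 279.79) / 874 = 7.34 / 874 = 0.008398
Darcy flux q = K·i = 391 × 0.008398 = 3.284 m/d
v = Ki/n = 391·0.008398/0.29 = 11.32 m/d

11.3 m/d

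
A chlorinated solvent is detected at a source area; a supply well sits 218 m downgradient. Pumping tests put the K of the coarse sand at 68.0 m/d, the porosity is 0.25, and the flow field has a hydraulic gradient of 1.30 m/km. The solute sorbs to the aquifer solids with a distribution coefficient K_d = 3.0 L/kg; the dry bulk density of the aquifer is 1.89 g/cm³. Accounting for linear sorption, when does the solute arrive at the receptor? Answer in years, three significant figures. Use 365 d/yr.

Darcy flux q = K·i = 68.0 × 0.0013 = 0.08840 m/d
v_s = q/n_e = 0.08840/0.25 = 0.3536 m/d
Retardation R = 1 + ρ_b·K_d/n = 1 + 1.89×3.0/0.25 = 23.68
Contaminant velocity v_c = v/R = 0.3536/23.68 = 0.01493 m/d
t = L/v_c = 218/0.01493 = 14600 d
   = 14600/365 = 40.0 yr

40.0 years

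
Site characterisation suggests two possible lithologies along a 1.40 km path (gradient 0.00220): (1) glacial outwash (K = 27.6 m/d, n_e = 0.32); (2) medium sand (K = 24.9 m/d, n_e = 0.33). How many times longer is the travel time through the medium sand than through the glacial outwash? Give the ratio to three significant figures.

Unit 1 (glacial outwash): v = 27.6×0.0022/0.32 = 0.1898 m/d, t = 1400/0.1898 = 7378 d
Unit 2 (medium sand): v = 24.9×0.0022/0.33 = 0.1660 m/d, t = 1400/0.1660 = 8434 d
t(medium sand) / t(glacial outwash) = 8434/7378 = 1.14

1.14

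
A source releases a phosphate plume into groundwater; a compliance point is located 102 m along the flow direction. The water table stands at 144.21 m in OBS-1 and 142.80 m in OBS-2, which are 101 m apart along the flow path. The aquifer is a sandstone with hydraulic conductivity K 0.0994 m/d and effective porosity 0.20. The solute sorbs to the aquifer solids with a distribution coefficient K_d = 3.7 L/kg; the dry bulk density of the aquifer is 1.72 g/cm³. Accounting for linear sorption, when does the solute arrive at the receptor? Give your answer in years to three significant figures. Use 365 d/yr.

1320 years

Hydraulic gradient i = (144.21 − 142.80) / 101 = 1.41 / 101 = 0.01396
Darcy flux q = K·i = 0.0994 × 0.01396 = 0.001388 m/d
v = Ki/n = 0.0994·0.01396/0.20 = 0.006938 m/d
Retardation R = 1 + ρ_b·K_d/n = 1 + 1.72×3.7/0.20 = 32.82
Contaminant velocity v_c = v/R = 0.006938/32.82 = 2.114e-4 m/d
t = L/v_c = 102/2.114e-4 = 482500 d
   = 482500/365 = 1320 yr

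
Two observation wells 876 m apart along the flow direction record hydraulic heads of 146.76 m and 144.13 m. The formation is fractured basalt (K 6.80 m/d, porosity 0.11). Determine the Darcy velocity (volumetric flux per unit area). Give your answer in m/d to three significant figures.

0.0204 m/d

Hydraulic gradient i = (146.76 − 144.13) / 876 = 2.63 / 876 = 0.003002
Darcy flux q = K·i = 6.80 × 0.003002 = 0.02042 m/d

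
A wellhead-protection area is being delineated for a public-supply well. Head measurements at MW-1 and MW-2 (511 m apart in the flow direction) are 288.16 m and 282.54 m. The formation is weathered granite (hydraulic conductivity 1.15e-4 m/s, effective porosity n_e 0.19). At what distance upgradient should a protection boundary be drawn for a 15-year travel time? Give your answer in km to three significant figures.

Hydraulic gradient i = (288.16 − 282.54) / 511 = 5.62 / 511 = 0.01100
K = 1.15e-4 m/s × 86400 s/d = 9.936 m/d
q = Ki = 9.936 × 0.01100 = 0.1093 m/d
Average linear velocity = 0.1093 / 0.19 = 0.5751 m/d
T = 15 yr × 365 = 5475 d
L = v × T = 0.5751 × 5475 = 3149 m
   = 3.15 km

3.15 km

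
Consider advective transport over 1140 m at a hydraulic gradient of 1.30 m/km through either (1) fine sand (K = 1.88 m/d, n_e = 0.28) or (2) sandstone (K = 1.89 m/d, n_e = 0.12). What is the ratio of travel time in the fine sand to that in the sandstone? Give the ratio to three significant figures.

Unit 1 (fine sand): v = 1.88×0.0013/0.28 = 0.008729 m/d, t = 1140/0.008729 = 130600 d
Unit 2 (sandstone): v = 1.89×0.0013/0.12 = 0.02047 m/d, t = 1140/0.02047 = 55680 d
t(fine sand) / t(sandstone) = 130600/55680 = 2.35

2.35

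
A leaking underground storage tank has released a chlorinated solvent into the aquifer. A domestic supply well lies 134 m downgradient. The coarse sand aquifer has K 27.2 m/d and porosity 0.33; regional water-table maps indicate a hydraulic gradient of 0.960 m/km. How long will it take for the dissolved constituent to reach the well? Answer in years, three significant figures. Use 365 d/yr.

4.64 years

Specific discharge q = 27.2 × 9.6e-4 = 0.02611 m/d
Average linear velocity = 0.02611 / 0.33 = 0.07913 m/d
t = L / v = 134 / 0.07913 = 1693 d
   = 1693 / 365 = 4.64 yr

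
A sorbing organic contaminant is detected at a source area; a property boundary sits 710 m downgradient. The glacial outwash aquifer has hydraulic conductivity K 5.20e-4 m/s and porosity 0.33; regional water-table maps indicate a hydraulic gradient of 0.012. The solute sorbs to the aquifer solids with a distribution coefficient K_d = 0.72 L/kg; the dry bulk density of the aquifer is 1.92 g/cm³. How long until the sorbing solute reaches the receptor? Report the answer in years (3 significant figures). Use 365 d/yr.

K = 5.20e-4 m/s × 86400 s/d = 44.93 m/d
q = Ki = 44.93 × 0.012 = 0.5391 m/d
Average linear velocity = 0.5391 / 0.33 = 1.634 m/d
Retardation R = 1 + ρ_b·K_d/n = 1 + 1.92×0.72/0.33 = 5.189
Contaminant velocity v_c = v/R = 1.634/5.189 = 0.3148 m/d
t = L/v_c = 710/0.3148 = 2255 d
   = 2255/365 = 6.18 yr

6.18 years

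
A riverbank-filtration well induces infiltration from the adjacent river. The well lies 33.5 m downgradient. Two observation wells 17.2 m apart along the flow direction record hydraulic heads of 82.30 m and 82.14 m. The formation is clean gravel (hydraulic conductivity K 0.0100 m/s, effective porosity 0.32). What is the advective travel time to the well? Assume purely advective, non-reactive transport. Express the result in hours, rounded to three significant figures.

32.0 hours

Hydraulic gradient i = (82.30 − 82.14) / 17.2 = 0.16 / 17.2 = 0.009302
K = 0.0100 m/s × 86400 s/d = 864.0 m/d
Specific discharge q = 864.0 × 0.009302 = 8.037 m/d
v_s = q/n_e = 8.037/0.32 = 25.12 m/d
t = L / v = 33.5 / 25.12 = 1.334 d
   = 1.334 × 24 = 32.0 h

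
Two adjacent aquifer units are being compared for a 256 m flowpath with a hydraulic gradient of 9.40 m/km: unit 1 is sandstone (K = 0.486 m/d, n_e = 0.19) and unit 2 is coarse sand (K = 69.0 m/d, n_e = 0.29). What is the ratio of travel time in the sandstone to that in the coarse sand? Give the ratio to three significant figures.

93.0

Unit 1 (sandstone): v = 0.486×0.0094/0.19 = 0.02404 m/d, t = 256/0.02404 = 10650 d
Unit 2 (coarse sand): v = 69.0×0.0094/0.29 = 2.237 m/d, t = 256/2.237 = 114.5 d
t(sandstone) / t(coarse sand) = 10650/114.5 = 93.0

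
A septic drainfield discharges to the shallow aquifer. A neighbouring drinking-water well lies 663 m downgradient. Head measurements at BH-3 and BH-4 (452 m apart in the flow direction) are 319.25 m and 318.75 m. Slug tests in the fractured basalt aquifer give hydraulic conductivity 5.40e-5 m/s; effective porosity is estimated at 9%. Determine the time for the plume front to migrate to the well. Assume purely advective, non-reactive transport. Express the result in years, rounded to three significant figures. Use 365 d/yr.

Hydraulic gradient i = (319.25 − 318.75) / 452 = 0.50 / 452 = 0.001106
K = 5.40e-5 m/s × 86400 s/d = 4.666 m/d
Specific discharge q = 4.666 × 0.001106 = 0.005161 m/d
Average linear velocity = 0.005161 / 0.09 = 0.05735 m/d
t = L / v = 663 / 0.05735 = 11560 d
   = 11560 / 365 = 31.7 yr

31.7 years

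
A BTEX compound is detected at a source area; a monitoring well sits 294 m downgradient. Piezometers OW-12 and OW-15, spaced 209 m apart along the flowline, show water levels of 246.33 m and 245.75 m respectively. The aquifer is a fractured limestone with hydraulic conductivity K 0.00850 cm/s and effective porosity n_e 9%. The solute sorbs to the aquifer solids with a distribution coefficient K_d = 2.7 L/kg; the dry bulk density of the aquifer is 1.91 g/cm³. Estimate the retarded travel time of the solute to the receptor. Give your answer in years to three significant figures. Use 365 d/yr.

Hydraulic gradient i = (246.33 − 245.75) / 209 = 0.58 / 209 = 0.002775
K = 0.00850 cm/s × 864 = 7.344 m/d
Specific discharge q = 7.344 × 0.002775 = 0.02038 m/d
Average linear velocity = 0.02038 / 0.09 = 0.2264 m/d
Retardation R = 1 + ρ_b·K_d/n = 1 + 1.91×2.7/0.09 = 58.30
Contaminant velocity v_c = v/R = 0.2264/58.30 = 0.003884 m/d
t = L/v_c = 294/0.003884 = 75690 d
   = 75690/365 = 207 yr

207 years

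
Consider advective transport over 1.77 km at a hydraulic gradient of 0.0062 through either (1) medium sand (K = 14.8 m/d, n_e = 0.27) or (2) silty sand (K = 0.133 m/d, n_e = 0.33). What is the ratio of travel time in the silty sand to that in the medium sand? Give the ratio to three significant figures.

136

Unit 1 (medium sand): v = 14.8×0.0062/0.27 = 0.3399 m/d, t = 1770/0.3399 = 5208 d
Unit 2 (silty sand): v = 0.133×0.0062/0.33 = 0.002499 m/d, t = 1770/0.002499 = 708300 d
t(silty sand) / t(medium sand) = 708300/5208 = 136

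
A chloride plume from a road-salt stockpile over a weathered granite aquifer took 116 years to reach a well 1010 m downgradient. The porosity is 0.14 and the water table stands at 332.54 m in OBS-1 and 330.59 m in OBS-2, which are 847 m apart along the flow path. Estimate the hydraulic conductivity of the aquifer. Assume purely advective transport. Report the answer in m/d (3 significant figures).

Hydraulic gradient i = (332.54 − 330.59) / 847 = 1.95 / 847 = 0.002302
t = 116 years = 42340 d
v = L / t = 1010 / 42340 = 0.02385 m/d
K = v · n / i = 0.02385 × 0.14 / 0.002302 = 1.45 m/d

1.45 m/d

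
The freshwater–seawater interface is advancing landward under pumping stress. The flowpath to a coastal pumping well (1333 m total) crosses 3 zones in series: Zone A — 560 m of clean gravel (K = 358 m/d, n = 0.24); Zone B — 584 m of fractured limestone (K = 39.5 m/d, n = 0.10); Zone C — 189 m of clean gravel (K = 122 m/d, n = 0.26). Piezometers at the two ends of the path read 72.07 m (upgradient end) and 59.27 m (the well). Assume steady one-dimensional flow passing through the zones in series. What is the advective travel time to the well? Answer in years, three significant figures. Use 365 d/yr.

0.927 years

Total head drop ΔH = 72.07 − 59.27 = 12.80 m
Steady 1-D flow in series ⇒ the Darcy flux q is identical in every zone and the zone head losses add (resistances L/K in series).
Σ(L/K) = 560/358 + 584/39.5 + 189/122 = 1.564 + 14.78 + 1.549 = 17.90 d
q = ΔH / Σ(L/K) = 12.80 / 17.90 = 0.7152 m/d (same in every zone)
Zone A: v = q/n = 0.7152/0.24 = 2.980 m/d → t_A = 560/2.980 = 187.9 d
Zone B: v = q/n = 0.7152/0.10 = 7.152 m/d → t_B = 584/7.152 = 81.66 d
Zone C: v = q/n = 0.7152/0.26 = 2.751 m/d → t_C = 189/2.751 = 68.71 d
Total t = 187.9 + 81.66 + 68.71 = 338.3 d
   = 338.3 / 365 = 0.927 yr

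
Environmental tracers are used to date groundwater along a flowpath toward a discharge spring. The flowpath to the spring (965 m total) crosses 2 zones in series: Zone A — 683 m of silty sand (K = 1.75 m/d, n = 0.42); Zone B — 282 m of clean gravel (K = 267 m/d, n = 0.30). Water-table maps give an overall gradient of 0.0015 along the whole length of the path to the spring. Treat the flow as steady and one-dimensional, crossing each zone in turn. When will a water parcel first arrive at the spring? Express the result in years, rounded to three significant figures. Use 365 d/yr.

Steady 1-D flow in series ⇒ the Darcy flux q is identical in every zone and the zone head losses add (resistances L/K in series).
Σ(L/K) = 683/1.75 + 282/267 = 390.3 + 1.056 = 391.3 d
K_eq = L_total / Σ(L/K) = 965 / 391.3 = 2.466 m/d
q = K_eq · i = 2.466 × 0.0015 = 0.003699 m/d (same in every zone)
Zone A: v = q/n = 0.003699/0.42 = 0.008807 m/d → t_A = 683/0.008807 = 77550 d
Zone B: v = q/n = 0.003699/0.30 = 0.01233 m/d → t_B = 282/0.01233 = 22870 d
Total t = 77550 + 22870 = 100400 d
   = 100400 / 365 = 275 yr

275 years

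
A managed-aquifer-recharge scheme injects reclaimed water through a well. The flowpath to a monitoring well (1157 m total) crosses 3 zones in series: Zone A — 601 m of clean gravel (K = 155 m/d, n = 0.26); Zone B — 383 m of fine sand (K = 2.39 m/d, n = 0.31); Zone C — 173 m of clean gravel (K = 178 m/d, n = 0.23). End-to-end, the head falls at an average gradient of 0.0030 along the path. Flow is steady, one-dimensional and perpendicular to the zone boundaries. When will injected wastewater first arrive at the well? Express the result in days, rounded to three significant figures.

Steady 1-D flow in series ⇒ the Darcy flux q is identical in every zone and the zone head losses add (resistances L/K in series).
Σ(L/K) = 601/155 + 383/2.39 + 173/178 = 3.877 + 160.3 + 0.9719 = 165.1 d
K_eq = L_total / Σ(L/K) = 1157 / 165.1 = 7.008 m/d
q = K_eq · i = 7.008 × 0.0030 = 0.02102 m/d (same in every zone)
Zone A: v = q/n = 0.02102/0.26 = 0.08086 m/d → t_A = 601/0.08086 = 7433 d
Zone B: v = q/n = 0.02102/0.31 = 0.06782 m/d → t_B = 383/0.06782 = 5647 d
Zone C: v = q/n = 0.02102/0.23 = 0.09141 m/d → t_C = 173/0.09141 = 1893 d
Total t = 7433 + 5647 + 1893 = 14970 d

15000 days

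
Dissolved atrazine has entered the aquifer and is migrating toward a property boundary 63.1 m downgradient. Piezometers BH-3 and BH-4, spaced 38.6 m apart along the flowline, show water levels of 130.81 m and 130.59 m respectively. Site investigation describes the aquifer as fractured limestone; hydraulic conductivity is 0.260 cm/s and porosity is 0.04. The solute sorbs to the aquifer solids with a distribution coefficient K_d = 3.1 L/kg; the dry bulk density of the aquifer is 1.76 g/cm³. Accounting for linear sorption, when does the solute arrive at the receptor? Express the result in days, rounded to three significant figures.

271 days

Hydraulic gradient i = (130.81 − 130.59) / 38.6 = 0.22 / 38.6 = 0.005699
K = 0.260 cm/s × 864 = 224.6 m/d
Specific discharge q = 224.6 × 0.005699 = 1.280 m/d
v_s = q/n_e = 1.280/0.04 = 32.01 m/d
Retardation R = 1 + ρ_b·K_d/n = 1 + 1.76×3.1/0.04 = 137.4
Contaminant velocity v_c = v/R = 32.01/137.4 = 0.2330 m/d
t = L/v_c = 63.1/0.2330 = 270.9 d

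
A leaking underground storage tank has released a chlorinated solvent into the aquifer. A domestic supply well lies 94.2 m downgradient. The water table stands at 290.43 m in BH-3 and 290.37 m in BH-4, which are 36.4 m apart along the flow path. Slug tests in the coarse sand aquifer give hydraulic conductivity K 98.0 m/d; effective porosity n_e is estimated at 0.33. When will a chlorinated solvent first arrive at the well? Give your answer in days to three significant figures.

192 days

Hydraulic gradient i = (290.43 − 290.37) / 36.4 = 0.06 / 36.4 = 0.001648
Darcy flux q = K·i = 98.0 × 0.001648 = 0.1615 m/d
v_s = q/n_e = 0.1615/0.33 = 0.4895 m/d
t = L / v = 94.2 / 0.4895 = 192.4 d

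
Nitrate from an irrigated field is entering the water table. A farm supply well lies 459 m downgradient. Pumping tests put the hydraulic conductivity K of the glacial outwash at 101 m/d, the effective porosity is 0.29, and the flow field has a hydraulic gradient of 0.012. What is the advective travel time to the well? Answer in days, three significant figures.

110 days

Darcy flux q = K·i = 101 × 0.012 = 1.212 m/d
Average linear velocity = 1.212 / 0.29 = 4.179 m/d
t = L / v = 459 / 4.179 = 109.8 d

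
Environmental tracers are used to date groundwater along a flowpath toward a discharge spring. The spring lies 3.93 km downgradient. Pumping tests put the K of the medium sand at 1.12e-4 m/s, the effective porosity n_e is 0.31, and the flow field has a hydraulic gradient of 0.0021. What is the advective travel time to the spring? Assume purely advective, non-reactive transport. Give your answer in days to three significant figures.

60000 days

K = 1.12e-4 m/s × 86400 s/d = 9.677 m/d
Specific discharge q = 9.677 × 0.0021 = 0.02032 m/d
v = Ki/n = 9.677·0.0021/0.31 = 0.06555 m/d
L = 3.93 km = 3930 m
t = L / v = 3930 / 0.06555 = 59950 d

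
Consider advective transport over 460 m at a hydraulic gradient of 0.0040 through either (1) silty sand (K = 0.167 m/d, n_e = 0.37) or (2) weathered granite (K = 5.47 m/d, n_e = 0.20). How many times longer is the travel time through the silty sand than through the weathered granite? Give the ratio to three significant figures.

60.6

Unit 1 (silty sand): v = 0.167×0.0040/0.37 = 0.001805 m/d, t = 460/0.001805 = 254800 d
Unit 2 (weathered granite): v = 5.47×0.0040/0.20 = 0.1094 m/d, t = 460/0.1094 = 4205 d
t(silty sand) / t(weathered granite) = 254800/4205 = 60.6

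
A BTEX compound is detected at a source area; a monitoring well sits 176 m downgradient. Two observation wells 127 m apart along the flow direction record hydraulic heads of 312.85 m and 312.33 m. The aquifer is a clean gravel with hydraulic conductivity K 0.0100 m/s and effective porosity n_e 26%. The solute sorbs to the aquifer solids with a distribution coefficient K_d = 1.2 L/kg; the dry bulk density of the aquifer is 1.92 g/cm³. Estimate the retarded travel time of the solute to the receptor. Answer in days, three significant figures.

Hydraulic gradient i = (312.85 − 312.33) / 127 = 0.52 / 127 = 0.004094
K = 0.0100 m/s × 86400 s/d = 864.0 m/d
q = Ki = 864.0 × 0.004094 = 3.538 m/d
Seepage velocity v = q / n = 3.538 / 0.26 = 13.61 m/d
Retardation R = 1 + ρ_b·K_d/n = 1 + 1.92×1.2/0.26 = 9.862
Contaminant velocity v_c = v/R = 13.61/9.862 = 1.380 m/d
t = L/v_c = 176/1.380 = 127.6 d

128 days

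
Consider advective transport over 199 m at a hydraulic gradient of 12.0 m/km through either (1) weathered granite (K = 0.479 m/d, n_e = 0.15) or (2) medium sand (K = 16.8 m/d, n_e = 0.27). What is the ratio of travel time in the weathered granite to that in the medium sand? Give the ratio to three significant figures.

Unit 1 (weathered granite): v = 0.479×0.012/0.15 = 0.03832 m/d, t = 199/0.03832 = 5193 d
Unit 2 (medium sand): v = 16.8×0.012/0.27 = 0.7467 m/d, t = 199/0.7467 = 266.5 d
t(weathered granite) / t(medium sand) = 5193/266.5 = 19.5

19.5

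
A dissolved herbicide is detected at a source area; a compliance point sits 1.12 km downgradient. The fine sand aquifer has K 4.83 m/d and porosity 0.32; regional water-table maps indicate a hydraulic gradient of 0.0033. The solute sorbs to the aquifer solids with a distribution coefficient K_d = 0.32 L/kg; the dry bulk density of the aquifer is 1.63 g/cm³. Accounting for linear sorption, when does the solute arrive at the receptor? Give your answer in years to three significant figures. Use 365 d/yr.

q = Ki = 4.83 × 0.0033 = 0.01594 m/d
v_s = q/n_e = 0.01594/0.32 = 0.04981 m/d
Retardation R = 1 + ρ_b·K_d/n = 1 + 1.63×0.32/0.32 = 2.630
Contaminant velocity v_c = v/R = 0.04981/2.630 = 0.01894 m/d
L = 1.12 km = 1120 m
t = L/v_c = 1120/0.01894 = 59140 d
   = 59140/365 = 162 yr

162 years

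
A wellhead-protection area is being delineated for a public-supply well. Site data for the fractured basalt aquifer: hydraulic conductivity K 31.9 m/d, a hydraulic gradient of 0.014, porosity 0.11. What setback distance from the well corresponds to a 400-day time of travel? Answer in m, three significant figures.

Specific discharge q = 31.9 × 0.014 = 0.4466 m/d
Average linear velocity = 0.4466 / 0.11 = 4.060 m/d
L = v × T = 4.060 × 400 = 1624 m

1620 m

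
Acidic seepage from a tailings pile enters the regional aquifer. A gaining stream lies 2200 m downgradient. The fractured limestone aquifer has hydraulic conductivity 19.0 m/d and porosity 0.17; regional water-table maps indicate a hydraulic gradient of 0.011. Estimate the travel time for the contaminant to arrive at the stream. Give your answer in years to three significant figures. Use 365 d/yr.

q = Ki = 19.0 × 0.011 = 0.2090 m/d
v_s = q/n_e = 0.2090/0.17 = 1.229 m/d
t = L / v = 2200 / 1.229 = 1789 d
   = 1789 / 365 = 4.90 yr

4.90 years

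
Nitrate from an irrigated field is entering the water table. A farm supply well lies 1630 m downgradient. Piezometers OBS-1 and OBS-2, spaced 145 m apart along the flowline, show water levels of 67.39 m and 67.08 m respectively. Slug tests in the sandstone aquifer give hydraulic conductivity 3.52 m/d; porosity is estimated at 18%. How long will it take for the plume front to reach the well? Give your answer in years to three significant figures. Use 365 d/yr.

Hydraulic gradient i = (67.39 − 67.08) / 145 = 0.31 / 145 = 0.002138
Darcy flux q = K·i = 3.52 × 0.002138 = 0.007526 m/d
v = Ki/n = 3.52·0.002138/0.18 = 0.04181 m/d
t = L / v = 1630 / 0.04181 = 38990 d
   = 38990 / 365 = 107 yr

107 years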